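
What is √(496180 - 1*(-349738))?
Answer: √845918 ≈ 919.74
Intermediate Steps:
√(496180 - 1*(-349738)) = √(496180 + 349738) = √845918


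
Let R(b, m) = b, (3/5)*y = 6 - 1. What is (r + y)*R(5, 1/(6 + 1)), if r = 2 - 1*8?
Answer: 35/3 ≈ 11.667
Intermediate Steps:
y = 25/3 (y = 5*(6 - 1)/3 = (5/3)*5 = 25/3 ≈ 8.3333)
r = -6 (r = 2 - 8 = -6)
(r + y)*R(5, 1/(6 + 1)) = (-6 + 25/3)*5 = (7/3)*5 = 35/3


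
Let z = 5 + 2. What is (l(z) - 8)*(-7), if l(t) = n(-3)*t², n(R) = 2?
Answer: -630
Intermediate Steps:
z = 7
l(t) = 2*t²
(l(z) - 8)*(-7) = (2*7² - 8)*(-7) = (2*49 - 8)*(-7) = (98 - 8)*(-7) = 90*(-7) = -630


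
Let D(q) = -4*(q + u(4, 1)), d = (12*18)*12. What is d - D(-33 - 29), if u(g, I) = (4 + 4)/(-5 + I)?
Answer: 2336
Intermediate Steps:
u(g, I) = 8/(-5 + I)
d = 2592 (d = 216*12 = 2592)
D(q) = 8 - 4*q (D(q) = -4*(q + 8/(-5 + 1)) = -4*(q + 8/(-4)) = -4*(q + 8*(-¼)) = -4*(q - 2) = -4*(-2 + q) = 8 - 4*q)
d - D(-33 - 29) = 2592 - (8 - 4*(-33 - 29)) = 2592 - (8 - 4*(-62)) = 2592 - (8 + 248) = 2592 - 1*256 = 2592 - 256 = 2336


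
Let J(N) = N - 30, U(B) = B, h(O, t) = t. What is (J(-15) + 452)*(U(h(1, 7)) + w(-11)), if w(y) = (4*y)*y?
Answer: 199837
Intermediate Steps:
w(y) = 4*y²
J(N) = -30 + N
(J(-15) + 452)*(U(h(1, 7)) + w(-11)) = ((-30 - 15) + 452)*(7 + 4*(-11)²) = (-45 + 452)*(7 + 4*121) = 407*(7 + 484) = 407*491 = 199837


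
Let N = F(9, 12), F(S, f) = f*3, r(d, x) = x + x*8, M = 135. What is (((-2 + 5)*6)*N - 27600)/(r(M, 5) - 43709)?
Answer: 3369/5458 ≈ 0.61726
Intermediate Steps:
r(d, x) = 9*x (r(d, x) = x + 8*x = 9*x)
F(S, f) = 3*f
N = 36 (N = 3*12 = 36)
(((-2 + 5)*6)*N - 27600)/(r(M, 5) - 43709) = (((-2 + 5)*6)*36 - 27600)/(9*5 - 43709) = ((3*6)*36 - 27600)/(45 - 43709) = (18*36 - 27600)/(-43664) = (648 - 27600)*(-1/43664) = -26952*(-1/43664) = 3369/5458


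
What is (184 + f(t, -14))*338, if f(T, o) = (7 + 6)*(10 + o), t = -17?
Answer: 44616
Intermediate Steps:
f(T, o) = 130 + 13*o (f(T, o) = 13*(10 + o) = 130 + 13*o)
(184 + f(t, -14))*338 = (184 + (130 + 13*(-14)))*338 = (184 + (130 - 182))*338 = (184 - 52)*338 = 132*338 = 44616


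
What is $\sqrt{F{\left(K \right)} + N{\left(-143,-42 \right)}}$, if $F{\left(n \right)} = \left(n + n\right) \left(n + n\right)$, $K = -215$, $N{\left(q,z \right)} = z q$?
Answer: $\sqrt{190906} \approx 436.93$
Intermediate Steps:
$N{\left(q,z \right)} = q z$
$F{\left(n \right)} = 4 n^{2}$ ($F{\left(n \right)} = 2 n 2 n = 4 n^{2}$)
$\sqrt{F{\left(K \right)} + N{\left(-143,-42 \right)}} = \sqrt{4 \left(-215\right)^{2} - -6006} = \sqrt{4 \cdot 46225 + 6006} = \sqrt{184900 + 6006} = \sqrt{190906}$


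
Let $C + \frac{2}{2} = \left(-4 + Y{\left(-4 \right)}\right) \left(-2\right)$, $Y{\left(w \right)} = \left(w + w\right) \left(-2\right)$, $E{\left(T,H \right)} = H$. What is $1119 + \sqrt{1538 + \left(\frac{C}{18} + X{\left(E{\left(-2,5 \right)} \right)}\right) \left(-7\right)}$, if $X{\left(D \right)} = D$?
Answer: $1119 + \frac{\sqrt{54458}}{6} \approx 1157.9$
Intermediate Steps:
$Y{\left(w \right)} = - 4 w$ ($Y{\left(w \right)} = 2 w \left(-2\right) = - 4 w$)
$C = -25$ ($C = -1 + \left(-4 - -16\right) \left(-2\right) = -1 + \left(-4 + 16\right) \left(-2\right) = -1 + 12 \left(-2\right) = -1 - 24 = -25$)
$1119 + \sqrt{1538 + \left(\frac{C}{18} + X{\left(E{\left(-2,5 \right)} \right)}\right) \left(-7\right)} = 1119 + \sqrt{1538 + \left(- \frac{25}{18} + 5\right) \left(-7\right)} = 1119 + \sqrt{1538 + \frac{65}{18} \left(-7\right)} = 1119 + \sqrt{1538 - \frac{455}{18}} = 1119 + \sqrt{\frac{27229}{18}} = 1119 + \frac{\sqrt{54458}}{6}$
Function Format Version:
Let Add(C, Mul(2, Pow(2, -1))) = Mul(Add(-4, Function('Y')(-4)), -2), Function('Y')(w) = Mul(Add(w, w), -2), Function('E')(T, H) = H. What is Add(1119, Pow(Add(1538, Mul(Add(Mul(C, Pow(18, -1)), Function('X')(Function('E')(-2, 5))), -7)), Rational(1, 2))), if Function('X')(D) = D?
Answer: Add(1119, Mul(Rational(1, 6), Pow(54458, Rational(1, 2)))) ≈ 1157.9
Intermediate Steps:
Function('Y')(w) = Mul(-4, w) (Function('Y')(w) = Mul(Mul(2, w), -2) = Mul(-4, w))
C = -25 (C = Add(-1, Mul(Add(-4, Mul(-4, -4)), -2)) = Add(-1, Mul(Add(-4, 16), -2)) = Add(-1, Mul(12, -2)) = Add(-1, -24) = -25)
Add(1119, Pow(Add(1538, Mul(Add(Mul(C, Pow(18, -1)), Function('X')(Function('E')(-2, 5))), -7)), Rational(1, 2))) = Add(1119, Pow(Add(1538, Mul(Add(Mul(-25, Pow(18, -1)), 5), -7)), Rational(1, 2))) = Add(1119, Pow(Add(1538, Mul(Add(Mul(-25, Rational(1, 18)), 5), -7)), Rational(1, 2))) = Add(1119, Pow(Add(1538, Mul(Add(Rational(-25, 18), 5), -7)), Rational(1, 2))) = Add(1119, Pow(Add(1538, Mul(Rational(65, 18), -7)), Rational(1, 2))) = Add(1119, Pow(Add(1538, Rational(-455, 18)), Rational(1, 2))) = Add(1119, Pow(Rational(27229, 18), Rational(1, 2))) = Add(1119, Mul(Rational(1, 6), Pow(54458, Rational(1, 2))))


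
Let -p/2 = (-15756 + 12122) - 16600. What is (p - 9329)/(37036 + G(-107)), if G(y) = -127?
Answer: 31139/36909 ≈ 0.84367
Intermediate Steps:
p = 40468 (p = -2*((-15756 + 12122) - 16600) = -2*(-3634 - 16600) = -2*(-20234) = 40468)
(p - 9329)/(37036 + G(-107)) = (40468 - 9329)/(37036 - 127) = 31139/36909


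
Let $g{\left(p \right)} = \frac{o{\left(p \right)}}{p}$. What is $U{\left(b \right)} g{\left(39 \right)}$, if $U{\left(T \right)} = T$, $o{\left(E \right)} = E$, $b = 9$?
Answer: $9$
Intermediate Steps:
$g{\left(p \right)} = 1$ ($g{\left(p \right)} = \frac{p}{p} = 1$)
$U{\left(b \right)} g{\left(39 \right)} = 9 \cdot 1 = 9$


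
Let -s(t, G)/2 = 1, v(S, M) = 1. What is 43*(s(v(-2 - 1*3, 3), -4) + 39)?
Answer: 1591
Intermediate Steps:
s(t, G) = -2 (s(t, G) = -2*1 = -2)
43*(s(v(-2 - 1*3, 3), -4) + 39) = 43*(-2 + 39) = 43*37 = 1591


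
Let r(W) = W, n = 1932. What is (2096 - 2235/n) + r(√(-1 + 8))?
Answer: 1349079/644 + √7 ≈ 2097.5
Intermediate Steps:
(2096 - 2235/n) + r(√(-1 + 8)) = (2096 - 2235/1932) + √(-1 + 8) = (2096 - 2235*1/1932) + √7 = (2096 - 745/644) + √7 = 1349079/644 + √7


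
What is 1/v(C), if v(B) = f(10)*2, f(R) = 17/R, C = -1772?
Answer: 5/17 ≈ 0.29412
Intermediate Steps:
v(B) = 17/5 (v(B) = (17/10)*2 = 17/5)
1/v(C) = 1/(17/5) = 5/17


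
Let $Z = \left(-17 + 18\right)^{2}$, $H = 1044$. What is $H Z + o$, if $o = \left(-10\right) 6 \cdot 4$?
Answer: $804$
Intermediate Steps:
$o = -240$ ($o = \left(-60\right) 4 = -240$)
$Z = 1$ ($Z = 1^{2} = 1$)
$H Z + o = 1044 \cdot 1 - 240 = 1044 - 240 = 804$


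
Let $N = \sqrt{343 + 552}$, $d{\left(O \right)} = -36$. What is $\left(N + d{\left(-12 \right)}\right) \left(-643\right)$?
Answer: $23148 - 643 \sqrt{895} \approx 3911.7$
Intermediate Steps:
$N = \sqrt{895} \approx 29.917$
$\left(N + d{\left(-12 \right)}\right) \left(-643\right) = \left(\sqrt{895} - 36\right) \left(-643\right) = \left(-36 + \sqrt{895}\right) \left(-643\right) = 23148 - 643 \sqrt{895}$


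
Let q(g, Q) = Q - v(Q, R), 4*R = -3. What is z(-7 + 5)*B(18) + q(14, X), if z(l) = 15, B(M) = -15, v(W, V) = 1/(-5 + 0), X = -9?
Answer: -1169/5 ≈ -233.80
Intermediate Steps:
R = -3/4 (R = (1/4)*(-3) = -3/4 ≈ -0.75000)
v(W, V) = -1/5 (v(W, V) = 1/(-5) = -1/5)
q(g, Q) = 1/5 + Q (q(g, Q) = Q - 1*(-1/5) = Q + 1/5 = 1/5 + Q)
z(-7 + 5)*B(18) + q(14, X) = 15*(-15) + (1/5 - 9) = -225 - 44/5 = -1169/5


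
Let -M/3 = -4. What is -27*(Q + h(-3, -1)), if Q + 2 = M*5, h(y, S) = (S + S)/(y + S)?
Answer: -3159/2 ≈ -1579.5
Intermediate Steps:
M = 12 (M = -3*(-4) = 12)
h(y, S) = 2*S/(S + y) (h(y, S) = (2*S)/(S + y) = 2*S/(S + y))
Q = 58 (Q = -2 + 12*5 = -2 + 60 = 58)
-27*(Q + h(-3, -1)) = -27*(58 + 2*(-1)/(-1 - 3)) = -27*(58 + 2*(-1)/(-4)) = -27*(58 + 2*(-1)*(-¼)) = -27*(58 + ½) = -27*117/2 = -3159/2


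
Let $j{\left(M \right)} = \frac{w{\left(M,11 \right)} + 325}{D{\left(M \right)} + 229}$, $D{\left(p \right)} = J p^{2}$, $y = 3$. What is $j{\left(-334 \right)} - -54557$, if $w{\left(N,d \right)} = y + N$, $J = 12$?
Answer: $\frac{73046421851}{1338901} \approx 54557.0$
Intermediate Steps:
$w{\left(N,d \right)} = 3 + N$
$D{\left(p \right)} = 12 p^{2}$
$j{\left(M \right)} = \frac{328 + M}{229 + 12 M^{2}}$ ($j{\left(M \right)} = \frac{\left(3 + M\right) + 325}{12 M^{2} + 229} = \frac{328 + M}{229 + 12 M^{2}}$)
$j{\left(-334 \right)} - -54557 = \frac{328 - 334}{229 + 12 \left(-334\right)^{2}} - -54557 = \frac{1}{229 + 12 \cdot 111556} \left(-6\right) + 54557 = \frac{1}{229 + 1338672} \left(-6\right) + 54557 = \frac{1}{1338901} \left(-6\right) + 54557 = - \frac{6}{1338901} + 54557 = \frac{73046421851}{1338901}$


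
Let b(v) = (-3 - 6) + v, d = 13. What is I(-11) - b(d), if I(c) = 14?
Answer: 10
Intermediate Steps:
b(v) = -9 + v
I(-11) - b(d) = 14 - (-9 + 13) = 14 - 1*4 = 14 - 4 = 10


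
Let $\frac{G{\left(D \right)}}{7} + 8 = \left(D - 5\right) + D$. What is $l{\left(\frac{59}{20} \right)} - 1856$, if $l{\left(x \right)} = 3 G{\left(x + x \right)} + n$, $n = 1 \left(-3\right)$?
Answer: $- \frac{9421}{5} \approx -1884.2$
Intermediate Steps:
$G{\left(D \right)} = -91 + 14 D$ ($G{\left(D \right)} = -56 + 7 \left(\left(D - 5\right) + D\right) = -56 + 7 \left(\left(-5 + D\right) + D\right) = -56 + 7 \left(-5 + 2 D\right) = -56 + \left(-35 + 14 D\right) = -91 + 14 D$)
$n = -3$
$l{\left(x \right)} = -276 + 84 x$ ($l{\left(x \right)} = 3 \left(-91 + 14 \left(x + x\right)\right) - 3 = 3 \left(-91 + 14 \cdot 2 x\right) - 3 = 3 \left(-91 + 28 x\right) - 3 = \left(-273 + 84 x\right) - 3 = -276 + 84 x$)
$l{\left(\frac{59}{20} \right)} - 1856 = \left(-276 + 84 \cdot \frac{59}{20}\right) - 1856 = \left(-276 + \frac{1239}{5}\right) - 1856 = - \frac{141}{5} - 1856 = - \frac{9421}{5}$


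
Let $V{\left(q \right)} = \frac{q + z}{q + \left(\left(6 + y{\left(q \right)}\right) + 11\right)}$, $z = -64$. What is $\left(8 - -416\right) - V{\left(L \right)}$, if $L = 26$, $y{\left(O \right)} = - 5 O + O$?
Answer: $\frac{25826}{61} \approx 423.38$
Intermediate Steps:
$y{\left(O \right)} = - 4 O$
$V{\left(q \right)} = \frac{-64 + q}{17 - 3 q}$ ($V{\left(q \right)} = \frac{q - 64}{q + \left(\left(6 - 4 q\right) + 11\right)} = \frac{-64 + q}{q - \left(-17 + 4 q\right)} = \frac{-64 + q}{17 - 3 q}$)
$\left(8 - -416\right) - V{\left(L \right)} = \left(8 - -416\right) - \frac{-64 + 26}{17 - 78} = \left(8 + 416\right) - \frac{1}{17 - 78} \left(-38\right) = 424 - \frac{1}{-61} \left(-38\right) = 424 - \left(- \frac{1}{61}\right) \left(-38\right) = 424 - \frac{38}{61} = \frac{25826}{61}$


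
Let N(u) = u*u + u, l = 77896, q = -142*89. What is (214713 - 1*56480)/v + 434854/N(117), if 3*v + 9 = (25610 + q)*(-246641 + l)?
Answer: 158645253823142/5036797302849 ≈ 31.497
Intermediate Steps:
q = -12638
N(u) = u + u² (N(u) = u² + u = u + u²)
v = -729653383 (v = -3 + ((25610 - 12638)*(-246641 + 77896))/3 = -3 + (12972*(-168745))/3 = -3 + (⅓)*(-2188960140) = -3 - 729653380 = -729653383)
(214713 - 1*56480)/v + 434854/N(117) = (214713 - 1*56480)/(-729653383) + 434854/((117*(1 + 117))) = (214713 - 56480)*(-1/729653383) + 434854/((117*118)) = 158233*(-1/729653383) + 434854/13806 = -158233/729653383 + 434854*(1/13806) = -158233/729653383 + 217427/6903 = 158645253823142/5036797302849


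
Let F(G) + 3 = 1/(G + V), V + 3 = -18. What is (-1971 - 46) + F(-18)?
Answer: -78781/39 ≈ -2020.0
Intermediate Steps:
V = -21 (V = -3 - 18 = -21)
F(G) = -3 + 1/(-21 + G) (F(G) = -3 + 1/(G - 21) = -3 + 1/(-21 + G))
(-1971 - 46) + F(-18) = (-1971 - 46) + (64 - 3*(-18))/(-21 - 18) = -2017 + (64 + 54)/(-39) = -2017 - 1/39*118 = -2017 - 118/39 = -78781/39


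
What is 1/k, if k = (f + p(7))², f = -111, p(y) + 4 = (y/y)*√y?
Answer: (115 - √7)⁻² ≈ 7.9217e-5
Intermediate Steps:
p(y) = -4 + √y (p(y) = -4 + (y/y)*√y = -4 + 1*√y = -4 + √y)
k = (-115 + √7)² (k = (-111 + (-4 + √7))² = (-115 + √7)² ≈ 12623.)
1/k = 1/((115 - √7)²) = (115 - √7)⁻²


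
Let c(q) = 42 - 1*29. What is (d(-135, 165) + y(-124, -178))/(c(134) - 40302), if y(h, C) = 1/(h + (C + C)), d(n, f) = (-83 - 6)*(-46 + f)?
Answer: 5083681/19338720 ≈ 0.26288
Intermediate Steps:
d(n, f) = 4094 - 89*f (d(n, f) = -89*(-46 + f) = 4094 - 89*f)
y(h, C) = 1/(h + 2*C)
c(q) = 13 (c(q) = 42 - 29 = 13)
(d(-135, 165) + y(-124, -178))/(c(134) - 40302) = ((4094 - 89*165) + 1/(-124 + 2*(-178)))/(13 - 40302) = ((4094 - 14685) + 1/(-124 - 356))/(-40289) = (-10591 + 1/(-480))*(-1/40289) = (-10591 - 1/480)*(-1/40289) = -5083681/480*(-1/40289) = 5083681/19338720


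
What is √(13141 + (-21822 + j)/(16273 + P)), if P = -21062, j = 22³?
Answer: √301436052747/4789 ≈ 114.64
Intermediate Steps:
j = 10648
√(13141 + (-21822 + j)/(16273 + P)) = √(13141 + (-21822 + 10648)/(16273 - 21062)) = √(13141 - 11174/(-4789)) = √(13141 - 11174*(-1/4789)) = √(13141 + 11174/4789) = √(62943423/4789) = √301436052747/4789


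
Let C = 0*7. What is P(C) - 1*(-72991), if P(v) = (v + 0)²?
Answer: 72991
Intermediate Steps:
C = 0
P(v) = v²
P(C) - 1*(-72991) = 0² - 1*(-72991) = 0 + 72991 = 72991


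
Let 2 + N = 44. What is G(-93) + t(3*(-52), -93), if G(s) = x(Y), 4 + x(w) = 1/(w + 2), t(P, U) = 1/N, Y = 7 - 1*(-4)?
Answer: -2129/546 ≈ -3.8993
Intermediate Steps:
N = 42 (N = -2 + 44 = 42)
Y = 11 (Y = 7 + 4 = 11)
t(P, U) = 1/42
x(w) = -4 + 1/(2 + w) (x(w) = -4 + 1/(w + 2) = -4 + 1/(2 + w))
G(s) = -51/13 (G(s) = (-7 - 4*11)/(2 + 11) = (-7 - 44)/13 = (1/13)*(-51) = -51/13)
G(-93) + t(3*(-52), -93) = -51/13 + 1/42 = -2129/546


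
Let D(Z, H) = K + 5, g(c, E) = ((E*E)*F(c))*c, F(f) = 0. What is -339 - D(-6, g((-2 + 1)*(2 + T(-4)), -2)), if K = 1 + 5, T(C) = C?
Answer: -350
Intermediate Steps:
K = 6
g(c, E) = 0 (g(c, E) = ((E*E)*0)*c = (E²*0)*c = 0*c = 0)
D(Z, H) = 11 (D(Z, H) = 6 + 5 = 11)
-339 - D(-6, g((-2 + 1)*(2 + T(-4)), -2)) = -339 - 1*11 = -339 - 11 = -350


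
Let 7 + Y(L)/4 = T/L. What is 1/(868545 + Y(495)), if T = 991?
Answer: 495/429919879 ≈ 1.1514e-6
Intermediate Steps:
Y(L) = -28 + 3964/L (Y(L) = -28 + 4*(991/L) = -28 + 3964/L)
1/(868545 + Y(495)) = 1/(868545 + (-28 + 3964/495)) = 1/(868545 - 9896/495) = 1/(429919879/495) = 495/429919879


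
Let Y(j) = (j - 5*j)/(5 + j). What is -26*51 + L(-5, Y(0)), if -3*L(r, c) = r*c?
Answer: -1326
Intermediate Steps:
Y(j) = -4*j/(5 + j) (Y(j) = (-4*j)/(5 + j) = -4*j/(5 + j))
L(r, c) = -c*r/3 (L(r, c) = -r*c/3 = -c*r/3)
-26*51 + L(-5, Y(0)) = -26*51 - 1/3*(-4*0/(5 + 0))*(-5) = -1326 - 1/3*(-4*0/5)*(-5) = -1326 - 1/3*(-4*0*1/5)*(-5) = -1326 - 1/3*0*(-5) = -1326 + 0 = -1326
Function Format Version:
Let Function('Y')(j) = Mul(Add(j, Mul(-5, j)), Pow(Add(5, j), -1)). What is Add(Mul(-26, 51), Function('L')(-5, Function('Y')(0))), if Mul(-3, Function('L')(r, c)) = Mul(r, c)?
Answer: -1326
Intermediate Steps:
Function('Y')(j) = Mul(-4, j, Pow(Add(5, j), -1)) (Function('Y')(j) = Mul(Mul(-4, j), Pow(Add(5, j), -1)) = Mul(-4, j, Pow(Add(5, j), -1)))
Function('L')(r, c) = Mul(Rational(-1, 3), c, r) (Function('L')(r, c) = Mul(Rational(-1, 3), Mul(r, c)) = Mul(Rational(-1, 3), Mul(c, r)) = Mul(Rational(-1, 3), c, r))
Add(Mul(-26, 51), Function('L')(-5, Function('Y')(0))) = Add(Mul(-26, 51), Mul(Rational(-1, 3), Mul(-4, 0, Pow(Add(5, 0), -1)), -5)) = Add(-1326, Mul(Rational(-1, 3), Mul(-4, 0, Pow(5, -1)), -5)) = Add(-1326, Mul(Rational(-1, 3), Mul(-4, 0, Rational(1, 5)), -5)) = Add(-1326, Mul(Rational(-1, 3), 0, -5)) = Add(-1326, 0) = -1326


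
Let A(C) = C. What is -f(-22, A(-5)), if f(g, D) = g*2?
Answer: 44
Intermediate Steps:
f(g, D) = 2*g
-f(-22, A(-5)) = -2*(-22) = -1*(-44) = 44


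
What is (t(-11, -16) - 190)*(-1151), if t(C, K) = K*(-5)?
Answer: 126610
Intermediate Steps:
t(C, K) = -5*K
(t(-11, -16) - 190)*(-1151) = (-5*(-16) - 190)*(-1151) = (80 - 190)*(-1151) = -110*(-1151) = 126610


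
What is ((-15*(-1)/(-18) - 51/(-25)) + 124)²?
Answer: 352725961/22500 ≈ 15677.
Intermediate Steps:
((-15*(-1)/(-18) - 51/(-25)) + 124)² = ((15*(-1/18) - 51*(-1/25)) + 124)² = ((-⅚ + 51/25) + 124)² = (181/150 + 124)² = (18781/150)² = 352725961/22500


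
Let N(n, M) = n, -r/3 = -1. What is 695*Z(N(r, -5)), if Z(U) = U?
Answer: 2085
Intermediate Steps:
r = 3 (r = -3*(-1) = 3)
695*Z(N(r, -5)) = 695*3 = 2085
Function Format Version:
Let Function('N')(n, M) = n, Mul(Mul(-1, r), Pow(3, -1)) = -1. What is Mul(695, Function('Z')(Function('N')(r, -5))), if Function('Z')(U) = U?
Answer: 2085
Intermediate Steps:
r = 3 (r = Mul(-3, -1) = 3)
Mul(695, Function('Z')(Function('N')(r, -5))) = Mul(695, 3) = 2085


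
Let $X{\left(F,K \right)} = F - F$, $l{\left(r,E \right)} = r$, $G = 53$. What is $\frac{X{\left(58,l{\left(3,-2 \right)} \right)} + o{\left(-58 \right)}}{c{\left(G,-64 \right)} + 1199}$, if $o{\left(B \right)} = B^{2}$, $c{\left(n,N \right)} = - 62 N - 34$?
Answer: $\frac{116}{177} \approx 0.65537$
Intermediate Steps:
$X{\left(F,K \right)} = 0$
$c{\left(n,N \right)} = -34 - 62 N$
$\frac{X{\left(58,l{\left(3,-2 \right)} \right)} + o{\left(-58 \right)}}{c{\left(G,-64 \right)} + 1199} = \frac{0 + \left(-58\right)^{2}}{\left(-34 - -3968\right) + 1199} = \frac{0 + 3364}{\left(-34 + 3968\right) + 1199} = \frac{3364}{3934 + 1199} = \frac{3364}{5133} = 3364 \cdot \frac{1}{5133} = \frac{116}{177}$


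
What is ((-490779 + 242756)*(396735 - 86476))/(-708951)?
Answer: 76951367957/708951 ≈ 1.0854e+5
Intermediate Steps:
((-490779 + 242756)*(396735 - 86476))/(-708951) = -248023*310259*(-1/708951) = -76951367957*(-1/708951) = 76951367957/708951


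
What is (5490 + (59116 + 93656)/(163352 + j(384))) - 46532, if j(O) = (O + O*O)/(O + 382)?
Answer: -642679862309/15659434 ≈ -41041.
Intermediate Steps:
j(O) = (O + O²)/(382 + O)
(5490 + (59116 + 93656)/(163352 + j(384))) - 46532 = (5490 + (59116 + 93656)/(163352 + 384*(1 + 384)/(382 + 384))) - 46532 = (5490 + 152772/(163352 + 384*385/766)) - 46532 = (5490 + 152772/(163352 + 384*(1/766)*385)) - 46532 = (5490 + 152772/(163352 + 73920/383)) - 46532 = (5490 + 152772/(62637736/383)) - 46532 = (5490 + 152772*(383/62637736)) - 46532 = (5490 + 14627919/15659434) - 46532 = 85984920579/15659434 - 46532 = -642679862309/15659434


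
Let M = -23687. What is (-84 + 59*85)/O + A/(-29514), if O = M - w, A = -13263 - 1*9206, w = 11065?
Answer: 35294953/56981696 ≈ 0.61941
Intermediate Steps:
A = -22469 (A = -13263 - 9206 = -22469)
O = -34752 (O = -23687 - 1*11065 = -23687 - 11065 = -34752)
(-84 + 59*85)/O + A/(-29514) = (-84 + 59*85)/(-34752) - 22469/(-29514) = (-84 + 5015)*(-1/34752) - 22469*(-1/29514) = 4931*(-1/34752) + 22469/29514 = -4931/34752 + 22469/29514 = 35294953/56981696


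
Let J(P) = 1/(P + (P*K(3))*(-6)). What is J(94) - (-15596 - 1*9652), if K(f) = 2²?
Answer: 54586175/2162 ≈ 25248.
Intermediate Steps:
K(f) = 4
J(P) = -1/(23*P) (J(P) = 1/(P + (P*4)*(-6)) = 1/(P + (4*P)*(-6)) = 1/(P - 24*P) = 1/(-23*P) = -1/(23*P))
J(94) - (-15596 - 1*9652) = -1/23/94 - (-15596 - 1*9652) = -1/23*1/94 - (-15596 - 9652) = -1/2162 - 1*(-25248) = -1/2162 + 25248 = 54586175/2162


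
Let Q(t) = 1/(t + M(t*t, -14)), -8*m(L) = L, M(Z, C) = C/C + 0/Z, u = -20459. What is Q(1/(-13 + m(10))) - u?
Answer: 1084384/53 ≈ 20460.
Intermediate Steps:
M(Z, C) = 1 (M(Z, C) = 1 + 0 = 1)
m(L) = -L/8
Q(t) = 1/(1 + t) (Q(t) = 1/(t + 1) = 1/(1 + t))
Q(1/(-13 + m(10))) - u = 1/(1 + 1/(-13 - 1/8*10)) - 1*(-20459) = 1/(1 + 1/(-13 - 5/4)) + 20459 = 1/(1 + 1/(-57/4)) + 20459 = 1/(1 - 4/57) + 20459 = 1/(53/57) + 20459 = 57/53 + 20459 = 1084384/53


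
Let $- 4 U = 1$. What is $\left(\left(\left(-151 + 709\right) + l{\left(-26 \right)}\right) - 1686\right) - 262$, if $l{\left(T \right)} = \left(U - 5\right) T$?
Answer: $- \frac{2507}{2} \approx -1253.5$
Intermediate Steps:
$U = - \frac{1}{4}$ ($U = \left(- \frac{1}{4}\right) 1 = - \frac{1}{4} \approx -0.25$)
$l{\left(T \right)} = - \frac{21 T}{4}$ ($l{\left(T \right)} = \left(- \frac{1}{4} - 5\right) T = - \frac{21 T}{4}$)
$\left(\left(\left(-151 + 709\right) + l{\left(-26 \right)}\right) - 1686\right) - 262 = \left(\left(\left(-151 + 709\right) - - \frac{273}{2}\right) - 1686\right) - 262 = \left(\left(558 + \frac{273}{2}\right) - 1686\right) - 262 = \left(\frac{1389}{2} - 1686\right) - 262 = - \frac{1983}{2} - 262 = - \frac{2507}{2}$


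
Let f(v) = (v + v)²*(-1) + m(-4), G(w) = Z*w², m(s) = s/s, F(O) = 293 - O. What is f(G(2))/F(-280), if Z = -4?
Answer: -341/191 ≈ -1.7853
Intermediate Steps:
m(s) = 1
G(w) = -4*w²
f(v) = 1 - 4*v² (f(v) = (v + v)²*(-1) + 1 = (2*v)²*(-1) + 1 = (4*v²)*(-1) + 1 = -4*v² + 1 = 1 - 4*v²)
f(G(2))/F(-280) = (1 - 4*(-4*2²)²)/(293 - 1*(-280)) = (1 - 4*(-4*4)²)/(293 + 280) = (1 - 4*(-16)²)/573 = (1 - 4*256)*(1/573) = (1 - 1024)*(1/573) = -1023*1/573 = -341/191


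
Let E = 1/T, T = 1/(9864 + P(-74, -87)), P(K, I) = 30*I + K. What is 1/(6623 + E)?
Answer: 1/13803 ≈ 7.2448e-5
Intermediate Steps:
P(K, I) = K + 30*I
T = 1/7180 (T = 1/(9864 + (-74 + 30*(-87))) = 1/(9864 + (-74 - 2610)) = 1/(9864 - 2684) = 1/7180 ≈ 0.00013928)
E = 7180 (E = 1/(1/7180) = 7180)
1/(6623 + E) = 1/(6623 + 7180) = 1/13803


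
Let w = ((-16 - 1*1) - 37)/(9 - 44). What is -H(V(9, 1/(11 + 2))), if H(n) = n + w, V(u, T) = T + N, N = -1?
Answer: -282/455 ≈ -0.61978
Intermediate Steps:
w = 54/35 (w = ((-16 - 1) - 37)/(-35) = (-17 - 37)*(-1/35) = -54*(-1/35) = 54/35 ≈ 1.5429)
V(u, T) = -1 + T (V(u, T) = T - 1 = -1 + T)
H(n) = 54/35 + n (H(n) = n + 54/35 = 54/35 + n)
-H(V(9, 1/(11 + 2))) = -(54/35 + (-1 + 1/(11 + 2))) = -(54/35 + (-1 + 1/13)) = -(54/35 - 12/13) = -1*282/455 = -282/455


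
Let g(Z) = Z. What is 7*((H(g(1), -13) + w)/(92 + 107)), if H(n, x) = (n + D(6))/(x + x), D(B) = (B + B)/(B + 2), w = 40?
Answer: 14525/10348 ≈ 1.4037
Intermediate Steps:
D(B) = 2*B/(2 + B) (D(B) = (2*B)/(2 + B) = 2*B/(2 + B))
H(n, x) = (3/2 + n)/(2*x) (H(n, x) = (n + 2*6/(2 + 6))/(x + x) = (n + 2*6/8)/((2*x)) = (n + 2*6*(⅛))*(1/(2*x)) = (n + 3/2)*(1/(2*x)) = (3/2 + n)*(1/(2*x)) = (3/2 + n)/(2*x))
7*((H(g(1), -13) + w)/(92 + 107)) = 7*(((¼)*(3 + 2*1)/(-13) + 40)/(92 + 107)) = 7*(((¼)*(-1/13)*(3 + 2) + 40)/199) = 7*(((¼)*(-1/13)*5 + 40)*(1/199)) = 7*((-5/52 + 40)*(1/199)) = 7*((2075/52)*(1/199)) = 7*(2075/10348) = 14525/10348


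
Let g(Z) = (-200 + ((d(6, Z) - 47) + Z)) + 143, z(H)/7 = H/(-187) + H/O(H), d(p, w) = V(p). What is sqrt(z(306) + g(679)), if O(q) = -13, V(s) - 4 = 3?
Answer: sqrt(8297718)/143 ≈ 20.144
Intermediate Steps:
V(s) = 7 (V(s) = 4 + 3 = 7)
d(p, w) = 7
z(H) = -1400*H/2431 (z(H) = 7*(H/(-187) + H/(-13)) = 7*(H*(-1/187) + H*(-1/13)) = 7*(-H/187 - H/13) = 7*(-200*H/2431) = -1400*H/2431)
g(Z) = -97 + Z (g(Z) = (-200 + ((7 - 47) + Z)) + 143 = (-200 + (-40 + Z)) + 143 = (-240 + Z) + 143 = -97 + Z)
sqrt(z(306) + g(679)) = sqrt(-1400/2431*306 + (-97 + 679)) = sqrt(-25200/143 + 582) = sqrt(58026/143) = sqrt(8297718)/143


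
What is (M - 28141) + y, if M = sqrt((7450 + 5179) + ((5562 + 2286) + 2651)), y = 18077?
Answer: -10064 + 14*sqrt(118) ≈ -9911.9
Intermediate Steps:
M = 14*sqrt(118) (M = sqrt(12629 + (7848 + 2651)) = sqrt(12629 + 10499) = sqrt(23128) = 14*sqrt(118) ≈ 152.08)
(M - 28141) + y = (14*sqrt(118) - 28141) + 18077 = (-28141 + 14*sqrt(118)) + 18077 = -10064 + 14*sqrt(118)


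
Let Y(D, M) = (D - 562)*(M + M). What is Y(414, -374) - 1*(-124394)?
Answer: 235098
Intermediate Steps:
Y(D, M) = 2*M*(-562 + D) (Y(D, M) = (-562 + D)*(2*M) = 2*M*(-562 + D))
Y(414, -374) - 1*(-124394) = 2*(-374)*(-562 + 414) - 1*(-124394) = 2*(-374)*(-148) + 124394 = 110704 + 124394 = 235098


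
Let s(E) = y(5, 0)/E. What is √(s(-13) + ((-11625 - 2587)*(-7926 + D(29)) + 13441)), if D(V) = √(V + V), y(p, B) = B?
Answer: √(112657753 - 14212*√58) ≈ 10609.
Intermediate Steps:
D(V) = √2*√V (D(V) = √(2*V) = √2*√V)
s(E) = 0 (s(E) = 0/E = 0)
√(s(-13) + ((-11625 - 2587)*(-7926 + D(29)) + 13441)) = √(0 + ((-11625 - 2587)*(-7926 + √2*√29) + 13441)) = √(0 + (-14212*(-7926 + √58) + 13441)) = √(0 + ((112644312 - 14212*√58) + 13441)) = √(0 + (112657753 - 14212*√58)) = √(112657753 - 14212*√58)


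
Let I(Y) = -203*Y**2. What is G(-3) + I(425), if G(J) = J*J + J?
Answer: -36666869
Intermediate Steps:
G(J) = J + J**2 (G(J) = J**2 + J = J + J**2)
G(-3) + I(425) = -3*(1 - 3) - 203*425**2 = -3*(-2) - 203*180625 = 6 - 36666875 = -36666869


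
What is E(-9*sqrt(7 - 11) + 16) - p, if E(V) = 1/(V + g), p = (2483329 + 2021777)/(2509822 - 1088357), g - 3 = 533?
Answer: -114449902024/36132218835 + I/16946 ≈ -3.1675 + 5.9011e-5*I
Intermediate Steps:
g = 536 (g = 3 + 533 = 536)
p = 4505106/1421465 ≈ 3.1693
E(V) = 1/(536 + V) (E(V) = 1/(V + 536) = 1/(536 + V))
E(-9*sqrt(7 - 11) + 16) - p = 1/(536 + (-9*sqrt(7 - 11) + 16)) - 1*4505106/1421465 = 1/(536 + (-18*I + 16)) - 4505106/1421465 = 1/(536 + (16 - 18*I)) - 4505106/1421465 = 1/(552 - 18*I) - 4505106/1421465 = (552 + 18*I)/305028 - 4505106/1421465 = -4505106/1421465 + (552 + 18*I)/305028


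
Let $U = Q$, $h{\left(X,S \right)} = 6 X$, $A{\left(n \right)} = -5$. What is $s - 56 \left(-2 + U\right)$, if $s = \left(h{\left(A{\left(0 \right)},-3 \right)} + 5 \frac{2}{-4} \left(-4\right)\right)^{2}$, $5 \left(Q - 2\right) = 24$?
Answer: $\frac{656}{5} \approx 131.2$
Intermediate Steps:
$Q = \frac{34}{5}$ ($Q = 2 + \frac{1}{5} \cdot 24 = 2 + \frac{24}{5} = \frac{34}{5} \approx 6.8$)
$s = 400$ ($s = \left(6 \left(-5\right) + 5 \frac{2}{-4} \left(-4\right)\right)^{2} = \left(-30 + 5 \cdot 2 \left(- \frac{1}{4}\right) \left(-4\right)\right)^{2} = \left(-30 + 5 \left(- \frac{1}{2}\right) \left(-4\right)\right)^{2} = \left(-30 - -10\right)^{2} = \left(-30 + 10\right)^{2} = \left(-20\right)^{2} = 400$)
$U = \frac{34}{5} \approx 6.8$
$s - 56 \left(-2 + U\right) = 400 - 56 \left(-2 + \frac{34}{5}\right) = 400 - \frac{1344}{5} = \frac{656}{5}$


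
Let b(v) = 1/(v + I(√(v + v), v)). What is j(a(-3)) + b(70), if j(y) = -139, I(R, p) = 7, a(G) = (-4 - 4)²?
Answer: -10702/77 ≈ -138.99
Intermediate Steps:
a(G) = 64 (a(G) = (-8)² = 64)
b(v) = 1/(7 + v) (b(v) = 1/(v + 7) = 1/(7 + v))
j(a(-3)) + b(70) = -139 + 1/(7 + 70) = -139 + 1/77 = -10702/77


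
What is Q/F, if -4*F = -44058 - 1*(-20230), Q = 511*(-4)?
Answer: -292/851 ≈ -0.34313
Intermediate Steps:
Q = -2044
F = 5957 (F = -(-44058 - 1*(-20230))/4 = -(-44058 + 20230)/4 = -¼*(-23828) = 5957)
Q/F = -2044/5957 = -2044*1/5957 = -292/851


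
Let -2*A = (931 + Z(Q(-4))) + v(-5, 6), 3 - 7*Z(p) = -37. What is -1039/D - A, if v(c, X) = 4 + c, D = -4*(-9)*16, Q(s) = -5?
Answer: 1879127/4032 ≈ 466.05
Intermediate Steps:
Z(p) = 40/7 (Z(p) = 3/7 - ⅐*(-37) = 3/7 + 37/7 = 40/7)
D = 576 (D = 36*16 = 576)
A = -3275/7 (A = -((931 + 40/7) + (4 - 5))/2 = -(6557/7 - 1)/2 = -½*6550/7 = -3275/7 ≈ -467.86)
-1039/D - A = -1039/576 - 1*(-3275/7) = -1039*1/576 + 3275/7 = -1039/576 + 3275/7 = 1879127/4032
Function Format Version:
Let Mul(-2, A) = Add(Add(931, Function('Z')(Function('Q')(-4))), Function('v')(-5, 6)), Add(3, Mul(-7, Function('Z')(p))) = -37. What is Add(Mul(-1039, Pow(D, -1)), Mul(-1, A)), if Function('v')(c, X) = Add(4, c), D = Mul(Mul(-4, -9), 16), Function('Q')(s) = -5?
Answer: Rational(1879127, 4032) ≈ 466.05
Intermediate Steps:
Function('Z')(p) = Rational(40, 7) (Function('Z')(p) = Add(Rational(3, 7), Mul(Rational(-1, 7), -37)) = Add(Rational(3, 7), Rational(37, 7)) = Rational(40, 7))
D = 576 (D = Mul(36, 16) = 576)
A = Rational(-3275, 7) (A = Mul(Rational(-1, 2), Add(Add(931, Rational(40, 7)), Add(4, -5))) = Mul(Rational(-1, 2), Add(Rational(6557, 7), -1)) = Mul(Rational(-1, 2), Rational(6550, 7)) = Rational(-3275, 7) ≈ -467.86)
Add(Mul(-1039, Pow(D, -1)), Mul(-1, A)) = Add(Mul(-1039, Pow(576, -1)), Mul(-1, Rational(-3275, 7))) = Add(Mul(-1039, Rational(1, 576)), Rational(3275, 7)) = Add(Rational(-1039, 576), Rational(3275, 7)) = Rational(1879127, 4032)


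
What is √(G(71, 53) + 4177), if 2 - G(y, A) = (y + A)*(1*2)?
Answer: √3931 ≈ 62.698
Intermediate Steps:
G(y, A) = 2 - 2*A - 2*y (G(y, A) = 2 - (y + A)*1*2 = 2 - (A + y)*2 = 2 - (2*A + 2*y) = 2 + (-2*A - 2*y) = 2 - 2*A - 2*y)
√(G(71, 53) + 4177) = √((2 - 2*53 - 2*71) + 4177) = √((2 - 106 - 142) + 4177) = √(-246 + 4177) = √3931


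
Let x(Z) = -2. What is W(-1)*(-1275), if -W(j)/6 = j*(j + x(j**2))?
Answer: 22950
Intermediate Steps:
W(j) = -6*j*(-2 + j) (W(j) = -6*j*(j - 2) = -6*j*(-2 + j))
W(-1)*(-1275) = (6*(-1)*(2 - 1*(-1)))*(-1275) = (6*(-1)*(2 + 1))*(-1275) = (6*(-1)*3)*(-1275) = -18*(-1275) = 22950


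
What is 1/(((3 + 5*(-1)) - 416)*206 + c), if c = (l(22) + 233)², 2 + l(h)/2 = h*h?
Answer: 1/1346701 ≈ 7.4256e-7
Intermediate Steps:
l(h) = -4 + 2*h² (l(h) = -4 + 2*(h*h) = -4 + 2*h²)
c = 1432809 (c = ((-4 + 2*22²) + 233)² = ((-4 + 2*484) + 233)² = ((-4 + 968) + 233)² = (964 + 233)² = 1197² = 1432809)
1/(((3 + 5*(-1)) - 416)*206 + c) = 1/(((3 + 5*(-1)) - 416)*206 + 1432809) = 1/(((3 - 5) - 416)*206 + 1432809) = 1/((-2 - 416)*206 + 1432809) = 1/(-418*206 + 1432809) = 1/(-86108 + 1432809) = 1/1346701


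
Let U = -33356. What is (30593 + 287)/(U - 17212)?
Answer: -3860/6321 ≈ -0.61066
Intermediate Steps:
(30593 + 287)/(U - 17212) = (30593 + 287)/(-33356 - 17212) = 30880/(-50568) = 30880*(-1/50568) = -3860/6321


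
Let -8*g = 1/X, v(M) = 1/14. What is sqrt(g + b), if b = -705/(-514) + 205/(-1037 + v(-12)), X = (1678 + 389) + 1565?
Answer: sqrt(23948928682426003994)/4516838736 ≈ 1.0834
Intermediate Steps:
v(M) = 1/14
X = 3632 (X = 2067 + 1565 = 3632)
b = 8759305/7461738 (b = -705/(-514) + 205/(-1037 + 1/14) = -705*(-1/514) + 205/(-14517/14) = 705/514 + 205*(-14/14517) = 705/514 - 2870/14517 = 8759305/7461738 ≈ 1.1739)
g = -1/29056 (g = -1/8/3632 = -1/8*1/3632 = -1/29056 ≈ -3.4416e-5)
sqrt(g + b) = sqrt(-1/29056 + 8759305/7461738) = sqrt(127251452171/108404129664) = sqrt(23948928682426003994)/4516838736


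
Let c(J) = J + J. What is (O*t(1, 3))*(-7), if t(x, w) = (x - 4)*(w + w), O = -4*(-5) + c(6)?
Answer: 4032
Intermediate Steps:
c(J) = 2*J
O = 32 (O = -4*(-5) + 2*6 = 20 + 12 = 32)
t(x, w) = 2*w*(-4 + x) (t(x, w) = (-4 + x)*(2*w) = 2*w*(-4 + x))
(O*t(1, 3))*(-7) = (32*(2*3*(-4 + 1)))*(-7) = (32*(2*3*(-3)))*(-7) = (32*(-18))*(-7) = -576*(-7) = 4032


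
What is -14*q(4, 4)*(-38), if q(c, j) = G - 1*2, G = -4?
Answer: -3192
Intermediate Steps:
q(c, j) = -6 (q(c, j) = -4 - 1*2 = -4 - 2 = -6)
-14*q(4, 4)*(-38) = -14*(-6)*(-38) = 84*(-38) = -3192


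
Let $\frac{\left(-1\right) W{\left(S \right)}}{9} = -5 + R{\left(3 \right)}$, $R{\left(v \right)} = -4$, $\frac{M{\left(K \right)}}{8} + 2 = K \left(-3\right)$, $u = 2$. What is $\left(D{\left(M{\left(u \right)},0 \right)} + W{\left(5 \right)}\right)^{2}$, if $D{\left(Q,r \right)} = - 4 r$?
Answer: $6561$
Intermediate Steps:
$M{\left(K \right)} = -16 - 24 K$ ($M{\left(K \right)} = -16 + 8 K \left(-3\right) = -16 + 8 \left(- 3 K\right) = -16 - 24 K$)
$W{\left(S \right)} = 81$ ($W{\left(S \right)} = - 9 \left(-5 - 4\right) = \left(-9\right) \left(-9\right) = 81$)
$\left(D{\left(M{\left(u \right)},0 \right)} + W{\left(5 \right)}\right)^{2} = \left(\left(-4\right) 0 + 81\right)^{2} = \left(0 + 81\right)^{2} = 81^{2} = 6561$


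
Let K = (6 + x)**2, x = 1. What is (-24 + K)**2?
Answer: 625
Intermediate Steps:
K = 49 (K = (6 + 1)**2 = 7**2 = 49)
(-24 + K)**2 = (-24 + 49)**2 = 25**2 = 625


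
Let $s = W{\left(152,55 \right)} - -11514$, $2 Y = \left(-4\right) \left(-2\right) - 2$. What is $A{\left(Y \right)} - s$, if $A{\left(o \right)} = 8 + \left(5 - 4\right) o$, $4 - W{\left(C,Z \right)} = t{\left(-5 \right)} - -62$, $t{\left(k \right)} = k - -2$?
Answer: $-11448$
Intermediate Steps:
$t{\left(k \right)} = 2 + k$ ($t{\left(k \right)} = k + 2 = 2 + k$)
$W{\left(C,Z \right)} = -55$ ($W{\left(C,Z \right)} = 4 - \left(\left(2 - 5\right) - -62\right) = 4 - \left(-3 + 62\right) = 4 - 59 = -55$)
$Y = 3$ ($Y = \frac{\left(-4\right) \left(-2\right) - 2}{2} = \frac{8 - 2}{2} = \frac{1}{2} \cdot 6 = 3$)
$s = 11459$ ($s = -55 - -11514 = -55 + 11514 = 11459$)
$A{\left(o \right)} = 8 + o$ ($A{\left(o \right)} = 8 + 1 o = 8 + o$)
$A{\left(Y \right)} - s = \left(8 + 3\right) - 11459 = 11 - 11459 = -11448$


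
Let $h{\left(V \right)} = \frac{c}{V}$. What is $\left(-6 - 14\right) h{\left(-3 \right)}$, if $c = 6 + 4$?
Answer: $\frac{200}{3} \approx 66.667$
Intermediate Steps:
$c = 10$
$h{\left(V \right)} = \frac{10}{V}$
$\left(-6 - 14\right) h{\left(-3 \right)} = \left(-6 - 14\right) \frac{10}{-3} = - 20 \cdot 10 \left(- \frac{1}{3}\right) = \left(-20\right) \left(- \frac{10}{3}\right) = \frac{200}{3}$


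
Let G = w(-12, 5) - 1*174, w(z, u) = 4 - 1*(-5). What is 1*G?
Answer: -165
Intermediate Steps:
w(z, u) = 9 (w(z, u) = 4 + 5 = 9)
G = -165 (G = 9 - 1*174 = 9 - 174 = -165)
1*G = 1*(-165) = -165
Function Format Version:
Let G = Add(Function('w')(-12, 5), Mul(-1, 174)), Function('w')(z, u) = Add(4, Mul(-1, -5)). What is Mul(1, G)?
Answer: -165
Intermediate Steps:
Function('w')(z, u) = 9 (Function('w')(z, u) = Add(4, 5) = 9)
G = -165 (G = Add(9, Mul(-1, 174)) = Add(9, -174) = -165)
Mul(1, G) = Mul(1, -165) = -165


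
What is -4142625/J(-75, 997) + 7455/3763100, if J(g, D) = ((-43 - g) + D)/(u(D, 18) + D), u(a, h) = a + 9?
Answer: -2081666106916087/258148660 ≈ -8.0638e+6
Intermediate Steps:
u(a, h) = 9 + a
J(g, D) = (-43 + D - g)/(9 + 2*D) (J(g, D) = ((-43 - g) + D)/((9 + D) + D) = (-43 + D - g)/(9 + 2*D))
-4142625/J(-75, 997) + 7455/3763100 = -4142625*(9 + 2*997)/(-43 + 997 - 1*(-75)) + 7455/3763100 = -4142625*(9 + 1994)/(-43 + 997 + 75) + 7455*(1/3763100) = -4142625/(1029/2003) + 1491/752620 = -4142625/((1/2003)*1029) + 1491/752620 = -4142625/1029/2003 + 1491/752620 = -4142625*2003/1029 + 1491/752620 = -2765892625/343 + 1491/752620 = -2081666106916087/258148660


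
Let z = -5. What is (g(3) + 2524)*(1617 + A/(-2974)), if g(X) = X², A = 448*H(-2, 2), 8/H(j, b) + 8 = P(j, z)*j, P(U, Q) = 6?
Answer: 30453861319/7435 ≈ 4.0960e+6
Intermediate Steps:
H(j, b) = 8/(-8 + 6*j)
A = -896/5 (A = 448*(4/(-4 + 3*(-2))) = 448*(4/(-4 - 6)) = 448*(4/(-10)) = 448*(4*(-⅒)) = 448*(-⅖) = -896/5 ≈ -179.20)
(g(3) + 2524)*(1617 + A/(-2974)) = (3² + 2524)*(1617 - 896/5/(-2974)) = (9 + 2524)*(1617 - 896/5*(-1/2974)) = 2533*(1617 + 448/7435) = 2533*(12022843/7435) = 30453861319/7435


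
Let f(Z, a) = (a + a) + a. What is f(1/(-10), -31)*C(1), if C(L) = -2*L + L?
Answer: 93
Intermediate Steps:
f(Z, a) = 3*a (f(Z, a) = 2*a + a = 3*a)
C(L) = -L
f(1/(-10), -31)*C(1) = (3*(-31))*(-1*1) = -93*(-1) = 93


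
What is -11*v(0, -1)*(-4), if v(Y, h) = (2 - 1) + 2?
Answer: 132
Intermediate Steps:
v(Y, h) = 3 (v(Y, h) = 1 + 2 = 3)
-11*v(0, -1)*(-4) = -11*3*(-4) = -33*(-4) = 132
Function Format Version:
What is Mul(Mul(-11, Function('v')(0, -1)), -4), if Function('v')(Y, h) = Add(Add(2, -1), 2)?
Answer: 132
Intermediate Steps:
Function('v')(Y, h) = 3 (Function('v')(Y, h) = Add(1, 2) = 3)
Mul(Mul(-11, Function('v')(0, -1)), -4) = Mul(Mul(-11, 3), -4) = Mul(-33, -4) = 132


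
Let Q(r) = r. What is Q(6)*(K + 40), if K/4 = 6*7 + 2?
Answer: 1296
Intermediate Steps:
K = 176 (K = 4*(6*7 + 2) = 4*(42 + 2) = 4*44 = 176)
Q(6)*(K + 40) = 6*(176 + 40) = 6*216 = 1296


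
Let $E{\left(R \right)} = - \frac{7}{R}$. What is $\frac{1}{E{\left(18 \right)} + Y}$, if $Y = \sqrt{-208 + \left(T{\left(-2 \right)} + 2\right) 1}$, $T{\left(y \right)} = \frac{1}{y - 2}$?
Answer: $- \frac{63}{33437} - \frac{405 i \sqrt{33}}{33437} \approx -0.0018841 - 0.06958 i$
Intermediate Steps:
$T{\left(y \right)} = \frac{1}{-2 + y}$
$Y = \frac{5 i \sqrt{33}}{2}$ ($Y = \sqrt{-208 + \left(\frac{1}{-2 - 2} + 2\right) 1} = \sqrt{-208 + \left(\frac{1}{-4} + 2\right) 1} = \sqrt{-208 + \left(- \frac{1}{4} + 2\right) 1} = \sqrt{-208 + \frac{7}{4} \cdot 1} = \sqrt{-208 + \frac{7}{4}} = \sqrt{- \frac{825}{4}} = \frac{5 i \sqrt{33}}{2} \approx 14.361 i$)
$\frac{1}{E{\left(18 \right)} + Y} = \frac{1}{- \frac{7}{18} + \frac{5 i \sqrt{33}}{2}}$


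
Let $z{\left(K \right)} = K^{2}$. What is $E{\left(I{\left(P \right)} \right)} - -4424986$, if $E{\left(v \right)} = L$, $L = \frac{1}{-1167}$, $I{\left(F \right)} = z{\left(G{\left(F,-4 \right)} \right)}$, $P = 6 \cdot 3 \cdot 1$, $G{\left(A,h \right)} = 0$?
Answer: $\frac{5163958661}{1167} \approx 4.425 \cdot 10^{6}$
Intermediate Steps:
$P = 18$ ($P = 18 \cdot 1 = 18$)
$I{\left(F \right)} = 0$ ($I{\left(F \right)} = 0^{2} = 0$)
$L = - \frac{1}{1167} \approx -0.0008569$
$E{\left(v \right)} = - \frac{1}{1167}$
$E{\left(I{\left(P \right)} \right)} - -4424986 = - \frac{1}{1167} - -4424986 = - \frac{1}{1167} + 4424986 = \frac{5163958661}{1167}$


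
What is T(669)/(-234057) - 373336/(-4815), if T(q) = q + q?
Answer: 29125153894/375661485 ≈ 77.530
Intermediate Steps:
T(q) = 2*q
T(669)/(-234057) - 373336/(-4815) = (2*669)/(-234057) - 373336/(-4815) = 1338*(-1/234057) - 373336*(-1/4815) = -446/78019 + 373336/4815 = 29125153894/375661485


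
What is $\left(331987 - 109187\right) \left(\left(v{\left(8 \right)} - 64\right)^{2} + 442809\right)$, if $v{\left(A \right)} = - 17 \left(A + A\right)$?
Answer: $123811074000$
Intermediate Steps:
$v{\left(A \right)} = - 34 A$ ($v{\left(A \right)} = - 17 \cdot 2 A = - 34 A$)
$\left(331987 - 109187\right) \left(\left(v{\left(8 \right)} - 64\right)^{2} + 442809\right) = \left(331987 - 109187\right) \left(\left(\left(-34\right) 8 - 64\right)^{2} + 442809\right) = 222800 \left(\left(-272 - 64\right)^{2} + 442809\right) = 222800 \left(\left(-336\right)^{2} + 442809\right) = 222800 \left(112896 + 442809\right) = 222800 \cdot 555705 = 123811074000$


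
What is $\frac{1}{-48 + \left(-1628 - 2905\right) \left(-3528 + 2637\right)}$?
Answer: $\frac{1}{4038855} \approx 2.4759 \cdot 10^{-7}$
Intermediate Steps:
$\frac{1}{-48 + \left(-1628 - 2905\right) \left(-3528 + 2637\right)} = \frac{1}{-48 - -4038903} = \frac{1}{-48 + 4038903} = \frac{1}{4038855}$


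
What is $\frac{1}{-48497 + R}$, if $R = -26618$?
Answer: $- \frac{1}{75115} \approx -1.3313 \cdot 10^{-5}$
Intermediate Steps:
$\frac{1}{-48497 + R} = \frac{1}{-48497 - 26618} = \frac{1}{-75115} = - \frac{1}{75115}$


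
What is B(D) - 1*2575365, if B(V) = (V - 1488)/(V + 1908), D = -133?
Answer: -4571274496/1775 ≈ -2.5754e+6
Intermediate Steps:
B(V) = (-1488 + V)/(1908 + V)
B(D) - 1*2575365 = (-1488 - 133)/(1908 - 133) - 1*2575365 = -1621/1775 - 2575365 = -4571274496/1775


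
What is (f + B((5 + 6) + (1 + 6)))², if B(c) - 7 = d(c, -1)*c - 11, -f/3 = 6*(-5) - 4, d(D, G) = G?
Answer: 6400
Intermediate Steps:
f = 102 (f = -3*(6*(-5) - 4) = -3*(-30 - 4) = -3*(-34) = 102)
B(c) = -4 - c (B(c) = 7 + (-c - 11) = 7 + (-11 - c) = -4 - c)
(f + B((5 + 6) + (1 + 6)))² = (102 + (-4 - ((5 + 6) + (1 + 6))))² = (102 + (-4 - (11 + 7)))² = (102 + (-4 - 1*18))² = (102 + (-4 - 18))² = (102 - 22)² = 80² = 6400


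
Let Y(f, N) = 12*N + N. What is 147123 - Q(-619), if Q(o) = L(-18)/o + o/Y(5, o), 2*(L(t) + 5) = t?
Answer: 1183897980/8047 ≈ 1.4712e+5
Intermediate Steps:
L(t) = -5 + t/2
Y(f, N) = 13*N
Q(o) = 1/13 - 14/o (Q(o) = (-5 + (½)*(-18))/o + o/((13*o)) = (-5 - 9)/o + o*(1/(13*o)) = -14/o + 1/13 = 1/13 - 14/o)
147123 - Q(-619) = 147123 - (-182 - 619)/(13*(-619)) = 147123 - (-1)*(-801)/(13*619) = 147123 - 1*801/8047 = 147123 - 801/8047 = 1183897980/8047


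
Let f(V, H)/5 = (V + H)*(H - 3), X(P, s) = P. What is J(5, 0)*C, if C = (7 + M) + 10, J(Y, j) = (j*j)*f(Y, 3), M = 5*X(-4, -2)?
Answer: 0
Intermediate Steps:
f(V, H) = 5*(-3 + H)*(H + V) (f(V, H) = 5*((V + H)*(H - 3)) = 5*((H + V)*(-3 + H)) = 5*((-3 + H)*(H + V)) = 5*(-3 + H)*(H + V))
M = -20 (M = 5*(-4) = -20)
J(Y, j) = 0 (J(Y, j) = (j*j)*(-15*3 - 15*Y + 5*3**2 + 5*3*Y) = j**2*(-45 - 15*Y + 5*9 + 15*Y) = j**2*(-45 - 15*Y + 45 + 15*Y) = j**2*0 = 0)
C = -3 (C = (7 - 20) + 10 = -13 + 10 = -3)
J(5, 0)*C = 0*(-3) = 0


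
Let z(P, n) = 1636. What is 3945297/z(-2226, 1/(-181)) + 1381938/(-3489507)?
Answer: 4588293549337/1902944484 ≈ 2411.2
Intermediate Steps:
3945297/z(-2226, 1/(-181)) + 1381938/(-3489507) = 3945297/1636 + 1381938/(-3489507) = 3945297*(1/1636) + 1381938*(-1/3489507) = 3945297/1636 - 460646/1163169 = 4588293549337/1902944484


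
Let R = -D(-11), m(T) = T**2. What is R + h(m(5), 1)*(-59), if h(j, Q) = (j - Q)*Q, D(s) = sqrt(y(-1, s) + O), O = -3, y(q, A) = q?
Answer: -1416 - 2*I ≈ -1416.0 - 2.0*I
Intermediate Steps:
D(s) = 2*I (D(s) = sqrt(-1 - 3) = sqrt(-4) = 2*I)
h(j, Q) = Q*(j - Q)
R = -2*I ≈ -2.0*I
R + h(m(5), 1)*(-59) = -2*I + (1*(5**2 - 1*1))*(-59) = -2*I + (1*(25 - 1))*(-59) = -2*I + (1*24)*(-59) = -2*I + 24*(-59) = -2*I - 1416 = -1416 - 2*I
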